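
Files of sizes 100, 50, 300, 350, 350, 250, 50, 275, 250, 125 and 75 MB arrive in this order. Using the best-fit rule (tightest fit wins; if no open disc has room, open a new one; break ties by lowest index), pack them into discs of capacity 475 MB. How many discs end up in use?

6

  100 → disc 1 (new)  [load 100/475]
  50 → disc 1  [load 150/475]
  300 → disc 1  [load 450/475]
  350 → disc 2 (new)  [load 350/475]
  350 → disc 3 (new)  [load 350/475]
  250 → disc 4 (new)  [load 250/475]
  50 → disc 2  [load 400/475]
  275 → disc 5 (new)  [load 275/475]
  250 → disc 6 (new)  [load 250/475]
  125 → disc 3  [load 475/475]
  75 → disc 2  [load 475/475]
6 discs opened.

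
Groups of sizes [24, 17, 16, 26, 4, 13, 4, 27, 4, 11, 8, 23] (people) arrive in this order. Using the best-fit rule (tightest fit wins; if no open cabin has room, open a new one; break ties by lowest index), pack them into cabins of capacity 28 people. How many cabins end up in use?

  24 → cabin 1 (new)  [load 24/28]
  17 → cabin 2 (new)  [load 17/28]
  16 → cabin 3 (new)  [load 16/28]
  26 → cabin 4 (new)  [load 26/28]
  4 → cabin 1  [load 28/28]
  13 → cabin 5 (new)  [load 13/28]
  4 → cabin 2  [load 21/28]
  27 → cabin 6 (new)  [load 27/28]
  4 → cabin 2  [load 25/28]
  11 → cabin 3  [load 27/28]
  8 → cabin 5  [load 21/28]
  23 → cabin 7 (new)  [load 23/28]
7 cabins opened.

7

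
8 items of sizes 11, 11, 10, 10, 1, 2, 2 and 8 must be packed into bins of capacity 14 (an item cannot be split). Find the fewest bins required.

5

Total = 11 + 11 + 10 + 10 + 8 + 2 + 2 + 1 = 55.
Lower bound: ⌈55/14⌉ = 4 bins.
Also, 5 items each exceed 7, and no two of those can share a bin, so at least 5 bins are needed.
A packing using 5 bins:
  bin 1: 11 + 2 + 1 = 14
  bin 2: 11 + 2 = 13
  bin 3: 10 = 10
  bin 4: 10 = 10
  bin 5: 8 = 8
This matches the lower bound, so 5 is optimal.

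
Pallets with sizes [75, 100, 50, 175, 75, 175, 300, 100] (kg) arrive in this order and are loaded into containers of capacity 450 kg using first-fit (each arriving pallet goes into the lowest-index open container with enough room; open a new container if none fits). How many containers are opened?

3

  75 → container 1 (new)  [load 75/450]
  100 → container 1  [load 175/450]
  50 → container 1  [load 225/450]
  175 → container 1  [load 400/450]
  75 → container 2 (new)  [load 75/450]
  175 → container 2  [load 250/450]
  300 → container 3 (new)  [load 300/450]
  100 → container 2  [load 350/450]
3 containers opened.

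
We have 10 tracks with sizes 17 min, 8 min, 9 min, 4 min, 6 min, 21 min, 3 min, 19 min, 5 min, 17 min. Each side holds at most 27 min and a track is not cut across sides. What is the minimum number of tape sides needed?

5

Total = 21 + 19 + 17 + 17 + 9 + 8 + 6 + 5 + 4 + 3 = 109 min.
Lower bound: ⌈109/27⌉ = 5 tape sides.
A packing using 5 tape sides:
  side 1: 21 + 6 = 27
  side 2: 19 + 8 = 27
  side 3: 17 + 9 = 26
  side 4: 17 + 5 + 4 = 26
  side 5: 3 = 3
This matches the lower bound, so 5 is optimal.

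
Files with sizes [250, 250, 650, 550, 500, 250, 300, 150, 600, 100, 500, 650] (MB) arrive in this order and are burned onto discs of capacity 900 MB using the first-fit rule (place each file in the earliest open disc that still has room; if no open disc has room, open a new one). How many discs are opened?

7

  250 → disc 1 (new)  [load 250/900]
  250 → disc 1  [load 500/900]
  650 → disc 2 (new)  [load 650/900]
  550 → disc 3 (new)  [load 550/900]
  500 → disc 4 (new)  [load 500/900]
  250 → disc 1  [load 750/900]
  300 → disc 3  [load 850/900]
  150 → disc 1  [load 900/900]
  600 → disc 5 (new)  [load 600/900]
  100 → disc 2  [load 750/900]
  500 → disc 6 (new)  [load 500/900]
  650 → disc 7 (new)  [load 650/900]
7 discs opened.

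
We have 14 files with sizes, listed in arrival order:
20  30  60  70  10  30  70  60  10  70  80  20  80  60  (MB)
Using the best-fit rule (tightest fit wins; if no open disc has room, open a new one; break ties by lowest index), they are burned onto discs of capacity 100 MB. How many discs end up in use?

  20 → disc 1 (new)  [load 20/100]
  30 → disc 1  [load 50/100]
  60 → disc 2 (new)  [load 60/100]
  70 → disc 3 (new)  [load 70/100]
  10 → disc 3  [load 80/100]
  30 → disc 2  [load 90/100]
  70 → disc 4 (new)  [load 70/100]
  60 → disc 5 (new)  [load 60/100]
  10 → disc 2  [load 100/100]
  70 → disc 6 (new)  [load 70/100]
  80 → disc 7 (new)  [load 80/100]
  20 → disc 3  [load 100/100]
  80 → disc 8 (new)  [load 80/100]
  60 → disc 9 (new)  [load 60/100]
9 discs opened.

9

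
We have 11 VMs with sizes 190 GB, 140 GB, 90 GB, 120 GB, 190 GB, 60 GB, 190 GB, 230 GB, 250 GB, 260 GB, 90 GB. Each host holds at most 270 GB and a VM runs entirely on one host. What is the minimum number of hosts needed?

Total = 260 + 250 + 230 + 190 + 190 + 190 + 140 + 120 + 90 + 90 + 60 = 1810 GB.
Lower bound: ⌈1810/270⌉ = 7 hosts.
A packing using 8 hosts:
  host 1: 260 = 260
  host 2: 250 = 250
  host 3: 230 = 230
  host 4: 190 + 60 = 250
  host 5: 190 = 190
  host 6: 190 = 190
  host 7: 140 + 120 = 260
  host 8: 90 + 90 = 180
No arrangement into 7 hosts stays within capacity, so 8 is optimal.

8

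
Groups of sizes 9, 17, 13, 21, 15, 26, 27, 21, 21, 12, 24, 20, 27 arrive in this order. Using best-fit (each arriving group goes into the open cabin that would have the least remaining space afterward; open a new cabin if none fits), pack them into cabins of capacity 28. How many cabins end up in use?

11

  9 → cabin 1 (new)  [load 9/28]
  17 → cabin 1  [load 26/28]
  13 → cabin 2 (new)  [load 13/28]
  21 → cabin 3 (new)  [load 21/28]
  15 → cabin 2  [load 28/28]
  26 → cabin 4 (new)  [load 26/28]
  27 → cabin 5 (new)  [load 27/28]
  21 → cabin 6 (new)  [load 21/28]
  21 → cabin 7 (new)  [load 21/28]
  12 → cabin 8 (new)  [load 12/28]
  24 → cabin 9 (new)  [load 24/28]
  20 → cabin 10 (new)  [load 20/28]
  27 → cabin 11 (new)  [load 27/28]
11 cabins opened.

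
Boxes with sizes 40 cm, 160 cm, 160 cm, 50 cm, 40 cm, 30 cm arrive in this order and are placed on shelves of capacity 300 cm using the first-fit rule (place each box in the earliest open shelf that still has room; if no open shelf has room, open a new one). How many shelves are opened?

2

  40 → shelf 1 (new)  [load 40/300]
  160 → shelf 1  [load 200/300]
  160 → shelf 2 (new)  [load 160/300]
  50 → shelf 1  [load 250/300]
  40 → shelf 1  [load 290/300]
  30 → shelf 2  [load 190/300]
2 shelves opened.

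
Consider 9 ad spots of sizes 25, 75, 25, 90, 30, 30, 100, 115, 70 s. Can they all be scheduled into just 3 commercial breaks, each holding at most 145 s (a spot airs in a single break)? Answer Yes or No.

No

Total = 560 s; ⌈560/145⌉ = 4.
At least 4 commercial breaks are required, but only 3 are allowed.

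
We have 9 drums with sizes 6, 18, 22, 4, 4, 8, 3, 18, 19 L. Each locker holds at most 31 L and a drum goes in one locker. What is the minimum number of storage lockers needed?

4

Total = 22 + 19 + 18 + 18 + 8 + 6 + 4 + 4 + 3 = 102 L.
Lower bound: ⌈102/31⌉ = 4 storage lockers.
A packing using 4 storage lockers:
  locker 1: 22 + 8 = 30
  locker 2: 19 + 6 + 4 = 29
  locker 3: 18 + 4 + 3 = 25
  locker 4: 18 = 18
This matches the lower bound, so 4 is optimal.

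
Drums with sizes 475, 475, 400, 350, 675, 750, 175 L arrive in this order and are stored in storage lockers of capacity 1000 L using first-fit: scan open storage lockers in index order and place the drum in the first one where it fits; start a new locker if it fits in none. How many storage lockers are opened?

  475 → locker 1 (new)  [load 475/1000]
  475 → locker 1  [load 950/1000]
  400 → locker 2 (new)  [load 400/1000]
  350 → locker 2  [load 750/1000]
  675 → locker 3 (new)  [load 675/1000]
  750 → locker 4 (new)  [load 750/1000]
  175 → locker 2  [load 925/1000]
4 storage lockers opened.

4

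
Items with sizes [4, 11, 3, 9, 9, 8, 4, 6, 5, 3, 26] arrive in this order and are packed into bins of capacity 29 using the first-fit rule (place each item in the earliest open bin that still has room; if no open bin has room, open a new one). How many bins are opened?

  4 → bin 1 (new)  [load 4/29]
  11 → bin 1  [load 15/29]
  3 → bin 1  [load 18/29]
  9 → bin 1  [load 27/29]
  9 → bin 2 (new)  [load 9/29]
  8 → bin 2  [load 17/29]
  4 → bin 2  [load 21/29]
  6 → bin 2  [load 27/29]
  5 → bin 3 (new)  [load 5/29]
  3 → bin 3  [load 8/29]
  26 → bin 4 (new)  [load 26/29]
4 bins opened.

4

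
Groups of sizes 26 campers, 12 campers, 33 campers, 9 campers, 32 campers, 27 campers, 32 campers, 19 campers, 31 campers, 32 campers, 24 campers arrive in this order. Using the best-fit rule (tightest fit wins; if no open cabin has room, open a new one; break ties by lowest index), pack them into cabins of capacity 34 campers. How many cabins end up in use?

  26 → cabin 1 (new)  [load 26/34]
  12 → cabin 2 (new)  [load 12/34]
  33 → cabin 3 (new)  [load 33/34]
  9 → cabin 2  [load 21/34]
  32 → cabin 4 (new)  [load 32/34]
  27 → cabin 5 (new)  [load 27/34]
  32 → cabin 6 (new)  [load 32/34]
  19 → cabin 7 (new)  [load 19/34]
  31 → cabin 8 (new)  [load 31/34]
  32 → cabin 9 (new)  [load 32/34]
  24 → cabin 10 (new)  [load 24/34]
10 cabins opened.

10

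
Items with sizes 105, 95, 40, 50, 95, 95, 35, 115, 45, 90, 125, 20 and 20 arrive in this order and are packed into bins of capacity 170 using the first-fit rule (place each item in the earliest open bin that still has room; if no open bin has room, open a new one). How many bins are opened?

7

  105 → bin 1 (new)  [load 105/170]
  95 → bin 2 (new)  [load 95/170]
  40 → bin 1  [load 145/170]
  50 → bin 2  [load 145/170]
  95 → bin 3 (new)  [load 95/170]
  95 → bin 4 (new)  [load 95/170]
  35 → bin 3  [load 130/170]
  115 → bin 5 (new)  [load 115/170]
  45 → bin 4  [load 140/170]
  90 → bin 6 (new)  [load 90/170]
  125 → bin 7 (new)  [load 125/170]
  20 → bin 1  [load 165/170]
  20 → bin 2  [load 165/170]
7 bins opened.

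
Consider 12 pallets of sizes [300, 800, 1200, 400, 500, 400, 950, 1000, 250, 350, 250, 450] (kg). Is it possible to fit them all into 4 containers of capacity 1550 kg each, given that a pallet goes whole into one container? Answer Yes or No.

No

Total = 6850 kg; ⌈6850/1550⌉ = 5.
At least 5 containers are required, but only 4 are allowed.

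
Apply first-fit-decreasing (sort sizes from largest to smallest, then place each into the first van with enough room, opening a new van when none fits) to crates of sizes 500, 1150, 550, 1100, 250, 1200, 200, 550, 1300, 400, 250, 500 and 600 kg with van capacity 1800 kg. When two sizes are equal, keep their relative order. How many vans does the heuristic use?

5

Sorted descending: 1300, 1200, 1150, 1100, 600, 550, 550, 500, 500, 400, 250, 250, 200.
  1300 → van 1 (new)  [load 1300/1800]
  1200 → van 2 (new)  [load 1200/1800]
  1150 → van 3 (new)  [load 1150/1800]
  1100 → van 4 (new)  [load 1100/1800]
  600 → van 2  [load 1800/1800]
  550 → van 3  [load 1700/1800]
  550 → van 4  [load 1650/1800]
  500 → van 1  [load 1800/1800]
  500 → van 5 (new)  [load 500/1800]
  400 → van 5  [load 900/1800]
  250 → van 5  [load 1150/1800]
  250 → van 5  [load 1400/1800]
  200 → van 5  [load 1600/1800]
5 vans opened.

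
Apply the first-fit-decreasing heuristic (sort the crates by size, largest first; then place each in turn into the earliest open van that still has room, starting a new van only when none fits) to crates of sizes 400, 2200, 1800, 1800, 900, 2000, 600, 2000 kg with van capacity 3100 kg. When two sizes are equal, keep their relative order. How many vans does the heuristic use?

Sorted descending: 2200, 2000, 2000, 1800, 1800, 900, 600, 400.
  2200 → van 1 (new)  [load 2200/3100]
  2000 → van 2 (new)  [load 2000/3100]
  2000 → van 3 (new)  [load 2000/3100]
  1800 → van 4 (new)  [load 1800/3100]
  1800 → van 5 (new)  [load 1800/3100]
  900 → van 1  [load 3100/3100]
  600 → van 2  [load 2600/3100]
  400 → van 2  [load 3000/3100]
5 vans opened.

5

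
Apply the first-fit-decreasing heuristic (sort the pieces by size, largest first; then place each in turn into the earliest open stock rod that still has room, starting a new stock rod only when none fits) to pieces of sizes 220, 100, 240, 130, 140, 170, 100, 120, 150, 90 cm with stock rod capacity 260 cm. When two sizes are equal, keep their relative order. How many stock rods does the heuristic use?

6

Sorted descending: 240, 220, 170, 150, 140, 130, 120, 100, 100, 90.
  240 → stock rod 1 (new)  [load 240/260]
  220 → stock rod 2 (new)  [load 220/260]
  170 → stock rod 3 (new)  [load 170/260]
  150 → stock rod 4 (new)  [load 150/260]
  140 → stock rod 5 (new)  [load 140/260]
  130 → stock rod 6 (new)  [load 130/260]
  120 → stock rod 5  [load 260/260]
  100 → stock rod 4  [load 250/260]
  100 → stock rod 6  [load 230/260]
  90 → stock rod 3  [load 260/260]
6 stock rods opened.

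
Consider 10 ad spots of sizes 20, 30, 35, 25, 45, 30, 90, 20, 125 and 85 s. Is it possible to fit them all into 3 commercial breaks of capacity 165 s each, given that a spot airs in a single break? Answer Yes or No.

Total = 505 s; ⌈505/165⌉ = 4.
At least 4 commercial breaks are required, but only 3 are allowed.

No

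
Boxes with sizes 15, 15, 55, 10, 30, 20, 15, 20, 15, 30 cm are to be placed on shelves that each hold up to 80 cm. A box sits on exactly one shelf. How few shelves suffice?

Total = 55 + 30 + 30 + 20 + 20 + 15 + 15 + 15 + 15 + 10 = 225 cm.
Lower bound: ⌈225/80⌉ = 3 shelves.
A packing using 3 shelves:
  shelf 1: 55 + 20 = 75
  shelf 2: 30 + 30 + 20 = 80
  shelf 3: 15 + 15 + 15 + 15 + 10 = 70
This matches the lower bound, so 3 is optimal.

3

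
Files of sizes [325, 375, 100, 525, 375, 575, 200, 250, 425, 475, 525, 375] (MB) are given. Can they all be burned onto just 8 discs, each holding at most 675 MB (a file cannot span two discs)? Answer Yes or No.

Total = 4525 MB; ⌈4525/675⌉ = 7.
8 files each exceed half the capacity and cannot share a disc, forcing at least 8 discs.
The bound of 8 does not rule out 8, but exhaustive search shows no assignment into 8 discs of capacity 675 MB exists — the minimum is 9.

No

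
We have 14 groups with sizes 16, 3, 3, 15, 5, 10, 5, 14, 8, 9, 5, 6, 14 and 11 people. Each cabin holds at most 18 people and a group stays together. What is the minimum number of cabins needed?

8

Total = 16 + 15 + 14 + 14 + 11 + 10 + 9 + 8 + 6 + 5 + 5 + 5 + 3 + 3 = 124 people.
Lower bound: ⌈124/18⌉ = 7 cabins.
A packing using 8 cabins:
  cabin 1: 16 = 16
  cabin 2: 15 + 3 = 18
  cabin 3: 14 + 3 = 17
  cabin 4: 14 = 14
  cabin 5: 11 + 6 = 17
  cabin 6: 10 + 8 = 18
  cabin 7: 9 + 5 = 14
  cabin 8: 5 + 5 = 10
No arrangement into 7 cabins stays within capacity, so 8 is optimal.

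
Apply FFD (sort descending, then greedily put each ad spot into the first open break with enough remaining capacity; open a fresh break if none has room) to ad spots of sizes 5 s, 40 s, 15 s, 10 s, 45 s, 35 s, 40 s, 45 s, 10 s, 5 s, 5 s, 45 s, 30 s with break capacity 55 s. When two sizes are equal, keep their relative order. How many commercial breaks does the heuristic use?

7

Sorted descending: 45, 45, 45, 40, 40, 35, 30, 15, 10, 10, 5, 5, 5.
  45 → break 1 (new)  [load 45/55]
  45 → break 2 (new)  [load 45/55]
  45 → break 3 (new)  [load 45/55]
  40 → break 4 (new)  [load 40/55]
  40 → break 5 (new)  [load 40/55]
  35 → break 6 (new)  [load 35/55]
  30 → break 7 (new)  [load 30/55]
  15 → break 4  [load 55/55]
  10 → break 1  [load 55/55]
  10 → break 2  [load 55/55]
  5 → break 3  [load 50/55]
  5 → break 3  [load 55/55]
  5 → break 5  [load 45/55]
7 commercial breaks opened.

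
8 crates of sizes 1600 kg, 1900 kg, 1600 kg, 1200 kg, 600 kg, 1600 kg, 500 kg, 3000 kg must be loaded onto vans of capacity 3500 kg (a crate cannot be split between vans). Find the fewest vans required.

Total = 3000 + 1900 + 1600 + 1600 + 1600 + 1200 + 600 + 500 = 12000 kg.
Lower bound: ⌈12000/3500⌉ = 4 vans.
A packing using 4 vans:
  van 1: 3000 + 500 = 3500
  van 2: 1900 + 1600 = 3500
  van 3: 1600 + 1600 = 3200
  van 4: 1200 + 600 = 1800
This matches the lower bound, so 4 is optimal.

4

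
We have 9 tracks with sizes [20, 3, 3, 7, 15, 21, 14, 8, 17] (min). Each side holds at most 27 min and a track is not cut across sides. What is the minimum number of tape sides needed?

Total = 21 + 20 + 17 + 15 + 14 + 8 + 7 + 3 + 3 = 108 min.
Lower bound: ⌈108/27⌉ = 4 tape sides.
Also, 5 tracks each exceed 27/2 min, and no two of those can share a side, so at least 5 tape sides are needed.
A packing using 5 tape sides:
  side 1: 21 + 3 + 3 = 27
  side 2: 20 + 7 = 27
  side 3: 17 + 8 = 25
  side 4: 15 = 15
  side 5: 14 = 14
This matches the lower bound, so 5 is optimal.

5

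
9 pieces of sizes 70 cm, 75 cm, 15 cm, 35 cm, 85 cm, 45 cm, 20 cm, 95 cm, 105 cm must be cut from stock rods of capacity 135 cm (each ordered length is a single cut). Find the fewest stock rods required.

5

Total = 105 + 95 + 85 + 75 + 70 + 45 + 35 + 20 + 15 = 545 cm.
Lower bound: ⌈545/135⌉ = 5 stock rods.
A packing using 5 stock rods:
  stock rod 1: 105 + 20 = 125
  stock rod 2: 95 + 35 = 130
  stock rod 3: 85 + 45 = 130
  stock rod 4: 75 + 15 = 90
  stock rod 5: 70 = 70
This matches the lower bound, so 5 is optimal.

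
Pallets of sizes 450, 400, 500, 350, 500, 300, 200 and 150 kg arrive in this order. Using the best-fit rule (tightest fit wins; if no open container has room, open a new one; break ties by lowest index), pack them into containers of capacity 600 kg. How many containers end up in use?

  450 → container 1 (new)  [load 450/600]
  400 → container 2 (new)  [load 400/600]
  500 → container 3 (new)  [load 500/600]
  350 → container 4 (new)  [load 350/600]
  500 → container 5 (new)  [load 500/600]
  300 → container 6 (new)  [load 300/600]
  200 → container 2  [load 600/600]
  150 → container 1  [load 600/600]
6 containers opened.

6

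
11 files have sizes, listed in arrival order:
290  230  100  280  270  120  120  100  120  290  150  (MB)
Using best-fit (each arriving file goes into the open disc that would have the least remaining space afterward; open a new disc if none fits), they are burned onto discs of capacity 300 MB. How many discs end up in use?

  290 → disc 1 (new)  [load 290/300]
  230 → disc 2 (new)  [load 230/300]
  100 → disc 3 (new)  [load 100/300]
  280 → disc 4 (new)  [load 280/300]
  270 → disc 5 (new)  [load 270/300]
  120 → disc 3  [load 220/300]
  120 → disc 6 (new)  [load 120/300]
  100 → disc 6  [load 220/300]
  120 → disc 7 (new)  [load 120/300]
  290 → disc 8 (new)  [load 290/300]
  150 → disc 7  [load 270/300]
8 discs opened.

8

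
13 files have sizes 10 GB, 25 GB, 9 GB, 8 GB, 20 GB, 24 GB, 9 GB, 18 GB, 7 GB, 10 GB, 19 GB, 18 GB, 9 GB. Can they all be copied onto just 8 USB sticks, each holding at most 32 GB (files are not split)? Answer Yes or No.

Yes

A valid assignment using 7 USB sticks:
  USB stick 1: 25 + 7 = 32
  USB stick 2: 24 + 8 = 32
  USB stick 3: 20 + 10 = 30
  USB stick 4: 19 + 10 = 29
  USB stick 5: 18 + 9 = 27
  USB stick 6: 18 + 9 = 27
  USB stick 7: 9 = 9
That uses only 7 ≤ 8, so 8 USB sticks are enough.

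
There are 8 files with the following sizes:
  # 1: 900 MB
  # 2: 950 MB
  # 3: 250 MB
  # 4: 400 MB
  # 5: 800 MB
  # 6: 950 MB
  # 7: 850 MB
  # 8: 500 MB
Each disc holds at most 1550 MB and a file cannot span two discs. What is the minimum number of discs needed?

Total = 950 + 950 + 900 + 850 + 800 + 500 + 400 + 250 = 5600 MB.
Lower bound: ⌈5600/1550⌉ = 4 discs.
Also, 5 files each exceed 775 MB, and no two of those can share a disc, so at least 5 discs are needed.
A packing using 5 discs:
  disc 1: 950 + 500 = 1450
  disc 2: 950 + 400 = 1350
  disc 3: 900 + 250 = 1150
  disc 4: 850 = 850
  disc 5: 800 = 800
This matches the lower bound, so 5 is optimal.

5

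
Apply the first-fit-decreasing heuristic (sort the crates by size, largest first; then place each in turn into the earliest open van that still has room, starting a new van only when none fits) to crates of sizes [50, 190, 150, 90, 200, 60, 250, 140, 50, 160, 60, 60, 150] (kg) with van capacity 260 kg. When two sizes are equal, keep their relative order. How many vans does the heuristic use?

7

Sorted descending: 250, 200, 190, 160, 150, 150, 140, 90, 60, 60, 60, 50, 50.
  250 → van 1 (new)  [load 250/260]
  200 → van 2 (new)  [load 200/260]
  190 → van 3 (new)  [load 190/260]
  160 → van 4 (new)  [load 160/260]
  150 → van 5 (new)  [load 150/260]
  150 → van 6 (new)  [load 150/260]
  140 → van 7 (new)  [load 140/260]
  90 → van 4  [load 250/260]
  60 → van 2  [load 260/260]
  60 → van 3  [load 250/260]
  60 → van 5  [load 210/260]
  50 → van 5  [load 260/260]
  50 → van 6  [load 200/260]
7 vans opened.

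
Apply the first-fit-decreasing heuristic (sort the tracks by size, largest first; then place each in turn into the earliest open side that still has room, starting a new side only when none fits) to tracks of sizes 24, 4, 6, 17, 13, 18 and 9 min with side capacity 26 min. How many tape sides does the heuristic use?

4

Sorted descending: 24, 18, 17, 13, 9, 6, 4.
  24 → side 1 (new)  [load 24/26]
  18 → side 2 (new)  [load 18/26]
  17 → side 3 (new)  [load 17/26]
  13 → side 4 (new)  [load 13/26]
  9 → side 3  [load 26/26]
  6 → side 2  [load 24/26]
  4 → side 4  [load 17/26]
4 tape sides opened.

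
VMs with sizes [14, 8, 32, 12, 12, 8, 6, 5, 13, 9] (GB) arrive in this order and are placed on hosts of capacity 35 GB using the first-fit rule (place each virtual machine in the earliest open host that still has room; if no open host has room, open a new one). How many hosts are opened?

  14 → host 1 (new)  [load 14/35]
  8 → host 1  [load 22/35]
  32 → host 2 (new)  [load 32/35]
  12 → host 1  [load 34/35]
  12 → host 3 (new)  [load 12/35]
  8 → host 3  [load 20/35]
  6 → host 3  [load 26/35]
  5 → host 3  [load 31/35]
  13 → host 4 (new)  [load 13/35]
  9 → host 4  [load 22/35]
4 hosts opened.

4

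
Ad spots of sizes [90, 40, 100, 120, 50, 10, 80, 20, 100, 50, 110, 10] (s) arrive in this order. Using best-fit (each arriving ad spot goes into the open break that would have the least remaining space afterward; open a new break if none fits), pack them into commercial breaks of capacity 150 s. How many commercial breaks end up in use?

6

  90 → break 1 (new)  [load 90/150]
  40 → break 1  [load 130/150]
  100 → break 2 (new)  [load 100/150]
  120 → break 3 (new)  [load 120/150]
  50 → break 2  [load 150/150]
  10 → break 1  [load 140/150]
  80 → break 4 (new)  [load 80/150]
  20 → break 3  [load 140/150]
  100 → break 5 (new)  [load 100/150]
  50 → break 5  [load 150/150]
  110 → break 6 (new)  [load 110/150]
  10 → break 1  [load 150/150]
6 commercial breaks opened.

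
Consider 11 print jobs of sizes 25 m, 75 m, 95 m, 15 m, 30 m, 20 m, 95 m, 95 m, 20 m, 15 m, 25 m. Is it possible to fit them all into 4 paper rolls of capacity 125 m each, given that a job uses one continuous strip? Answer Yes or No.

Total = 510 m; ⌈510/125⌉ = 5.
At least 5 paper rolls are required, but only 4 are allowed.

No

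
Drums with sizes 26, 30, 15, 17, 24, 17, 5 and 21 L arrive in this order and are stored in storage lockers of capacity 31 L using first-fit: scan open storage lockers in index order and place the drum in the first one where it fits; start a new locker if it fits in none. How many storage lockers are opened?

7

  26 → locker 1 (new)  [load 26/31]
  30 → locker 2 (new)  [load 30/31]
  15 → locker 3 (new)  [load 15/31]
  17 → locker 4 (new)  [load 17/31]
  24 → locker 5 (new)  [load 24/31]
  17 → locker 6 (new)  [load 17/31]
  5 → locker 1  [load 31/31]
  21 → locker 7 (new)  [load 21/31]
7 storage lockers opened.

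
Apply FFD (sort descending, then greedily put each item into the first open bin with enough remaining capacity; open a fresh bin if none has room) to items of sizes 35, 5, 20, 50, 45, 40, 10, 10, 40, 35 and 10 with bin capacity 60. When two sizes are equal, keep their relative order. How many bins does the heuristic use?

Sorted descending: 50, 45, 40, 40, 35, 35, 20, 10, 10, 10, 5.
  50 → bin 1 (new)  [load 50/60]
  45 → bin 2 (new)  [load 45/60]
  40 → bin 3 (new)  [load 40/60]
  40 → bin 4 (new)  [load 40/60]
  35 → bin 5 (new)  [load 35/60]
  35 → bin 6 (new)  [load 35/60]
  20 → bin 3  [load 60/60]
  10 → bin 1  [load 60/60]
  10 → bin 2  [load 55/60]
  10 → bin 4  [load 50/60]
  5 → bin 2  [load 60/60]
6 bins opened.

6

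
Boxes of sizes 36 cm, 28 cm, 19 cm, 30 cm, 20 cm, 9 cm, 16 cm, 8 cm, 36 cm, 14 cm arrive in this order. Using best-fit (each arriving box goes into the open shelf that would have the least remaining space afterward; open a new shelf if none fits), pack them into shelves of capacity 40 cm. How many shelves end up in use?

6

  36 → shelf 1 (new)  [load 36/40]
  28 → shelf 2 (new)  [load 28/40]
  19 → shelf 3 (new)  [load 19/40]
  30 → shelf 4 (new)  [load 30/40]
  20 → shelf 3  [load 39/40]
  9 → shelf 4  [load 39/40]
  16 → shelf 5 (new)  [load 16/40]
  8 → shelf 2  [load 36/40]
  36 → shelf 6 (new)  [load 36/40]
  14 → shelf 5  [load 30/40]
6 shelves opened.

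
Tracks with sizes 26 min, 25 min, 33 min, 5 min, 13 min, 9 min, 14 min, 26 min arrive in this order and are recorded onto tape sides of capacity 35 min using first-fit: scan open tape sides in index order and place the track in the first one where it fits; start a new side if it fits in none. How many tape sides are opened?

  26 → side 1 (new)  [load 26/35]
  25 → side 2 (new)  [load 25/35]
  33 → side 3 (new)  [load 33/35]
  5 → side 1  [load 31/35]
  13 → side 4 (new)  [load 13/35]
  9 → side 2  [load 34/35]
  14 → side 4  [load 27/35]
  26 → side 5 (new)  [load 26/35]
5 tape sides opened.

5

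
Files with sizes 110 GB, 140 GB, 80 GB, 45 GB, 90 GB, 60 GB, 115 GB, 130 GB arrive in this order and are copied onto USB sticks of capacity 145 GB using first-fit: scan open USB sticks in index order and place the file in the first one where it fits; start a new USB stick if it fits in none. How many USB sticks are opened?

  110 → USB stick 1 (new)  [load 110/145]
  140 → USB stick 2 (new)  [load 140/145]
  80 → USB stick 3 (new)  [load 80/145]
  45 → USB stick 3  [load 125/145]
  90 → USB stick 4 (new)  [load 90/145]
  60 → USB stick 5 (new)  [load 60/145]
  115 → USB stick 6 (new)  [load 115/145]
  130 → USB stick 7 (new)  [load 130/145]
7 USB sticks opened.

7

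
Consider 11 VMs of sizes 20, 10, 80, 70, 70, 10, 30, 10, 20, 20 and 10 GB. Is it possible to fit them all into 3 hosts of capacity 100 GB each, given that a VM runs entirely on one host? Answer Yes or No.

No

Total = 350 GB; ⌈350/100⌉ = 4.
At least 4 hosts are required, but only 3 are allowed.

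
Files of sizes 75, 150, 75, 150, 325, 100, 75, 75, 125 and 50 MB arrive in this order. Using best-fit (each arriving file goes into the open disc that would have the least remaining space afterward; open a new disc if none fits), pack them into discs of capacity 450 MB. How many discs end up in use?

  75 → disc 1 (new)  [load 75/450]
  150 → disc 1  [load 225/450]
  75 → disc 1  [load 300/450]
  150 → disc 1  [load 450/450]
  325 → disc 2 (new)  [load 325/450]
  100 → disc 2  [load 425/450]
  75 → disc 3 (new)  [load 75/450]
  75 → disc 3  [load 150/450]
  125 → disc 3  [load 275/450]
  50 → disc 3  [load 325/450]
3 discs opened.

3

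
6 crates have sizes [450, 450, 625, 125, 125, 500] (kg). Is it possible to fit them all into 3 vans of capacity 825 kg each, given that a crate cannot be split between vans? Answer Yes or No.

No

Total = 2275 kg; ⌈2275/825⌉ = 3.
4 crates each exceed half the capacity and cannot share a van, forcing at least 4 vans.
At least 4 vans are required, but only 3 are allowed.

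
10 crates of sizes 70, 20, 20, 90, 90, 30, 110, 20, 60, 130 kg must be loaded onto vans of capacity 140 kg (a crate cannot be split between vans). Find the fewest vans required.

5

Total = 130 + 110 + 90 + 90 + 70 + 60 + 30 + 20 + 20 + 20 = 640 kg.
Lower bound: ⌈640/140⌉ = 5 vans.
A packing using 5 vans:
  van 1: 130 = 130
  van 2: 110 + 30 = 140
  van 3: 90 + 20 + 20 = 130
  van 4: 90 + 20 = 110
  van 5: 70 + 60 = 130
This matches the lower bound, so 5 is optimal.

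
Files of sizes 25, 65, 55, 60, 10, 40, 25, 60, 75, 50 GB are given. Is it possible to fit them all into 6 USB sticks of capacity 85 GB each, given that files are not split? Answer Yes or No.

No

Total = 465 GB; ⌈465/85⌉ = 6.
The bound of 6 does not rule out 6, but exhaustive search shows no assignment into 6 USB sticks of capacity 85 GB exists — the minimum is 7.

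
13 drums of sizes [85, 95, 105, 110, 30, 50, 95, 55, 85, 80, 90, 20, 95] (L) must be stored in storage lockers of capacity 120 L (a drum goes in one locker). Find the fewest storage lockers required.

10

Total = 110 + 105 + 95 + 95 + 95 + 90 + 85 + 85 + 80 + 55 + 50 + 30 + 20 = 995 L.
Lower bound: ⌈995/120⌉ = 9 storage lockers.
A packing using 10 storage lockers:
  locker 1: 110 = 110
  locker 2: 105 = 105
  locker 3: 95 + 20 = 115
  locker 4: 95 = 95
  locker 5: 95 = 95
  locker 6: 90 + 30 = 120
  locker 7: 85 = 85
  locker 8: 85 = 85
  locker 9: 80 = 80
  locker 10: 55 + 50 = 105
No arrangement into 9 storage lockers stays within capacity, so 10 is optimal.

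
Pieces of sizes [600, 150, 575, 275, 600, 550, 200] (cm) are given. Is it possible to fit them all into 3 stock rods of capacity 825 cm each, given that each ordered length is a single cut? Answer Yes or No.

Total = 2950 cm; ⌈2950/825⌉ = 4.
At least 4 stock rods are required, but only 3 are allowed.

No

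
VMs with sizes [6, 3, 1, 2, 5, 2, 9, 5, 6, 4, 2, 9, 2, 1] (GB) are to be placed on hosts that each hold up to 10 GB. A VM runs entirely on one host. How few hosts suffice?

6

Total = 9 + 9 + 6 + 6 + 5 + 5 + 4 + 3 + 2 + 2 + 2 + 2 + 1 + 1 = 57 GB.
Lower bound: ⌈57/10⌉ = 6 hosts.
A packing using 6 hosts:
  host 1: 9 + 1 = 10
  host 2: 9 + 1 = 10
  host 3: 6 + 4 = 10
  host 4: 6 + 3 = 9
  host 5: 5 + 5 = 10
  host 6: 2 + 2 + 2 + 2 = 8
This matches the lower bound, so 6 is optimal.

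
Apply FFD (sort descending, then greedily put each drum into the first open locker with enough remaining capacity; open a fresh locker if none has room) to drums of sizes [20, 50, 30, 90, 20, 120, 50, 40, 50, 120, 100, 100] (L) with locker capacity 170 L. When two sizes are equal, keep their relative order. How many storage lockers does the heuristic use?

5

Sorted descending: 120, 120, 100, 100, 90, 50, 50, 50, 40, 30, 20, 20.
  120 → locker 1 (new)  [load 120/170]
  120 → locker 2 (new)  [load 120/170]
  100 → locker 3 (new)  [load 100/170]
  100 → locker 4 (new)  [load 100/170]
  90 → locker 5 (new)  [load 90/170]
  50 → locker 1  [load 170/170]
  50 → locker 2  [load 170/170]
  50 → locker 3  [load 150/170]
  40 → locker 4  [load 140/170]
  30 → locker 4  [load 170/170]
  20 → locker 3  [load 170/170]
  20 → locker 5  [load 110/170]
5 storage lockers opened.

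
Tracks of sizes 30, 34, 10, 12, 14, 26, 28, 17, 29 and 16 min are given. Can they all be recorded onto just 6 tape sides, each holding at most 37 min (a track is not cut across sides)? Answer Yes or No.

No

Total = 216 min; ⌈216/37⌉ = 6.
The bound of 6 does not rule out 6, but exhaustive search shows no assignment into 6 tape sides of capacity 37 min exists — the minimum is 7.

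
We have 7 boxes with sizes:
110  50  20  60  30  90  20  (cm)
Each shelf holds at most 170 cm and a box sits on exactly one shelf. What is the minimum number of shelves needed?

3

Total = 110 + 90 + 60 + 50 + 30 + 20 + 20 = 380 cm.
Lower bound: ⌈380/170⌉ = 3 shelves.
A packing using 3 shelves:
  shelf 1: 110 + 60 = 170
  shelf 2: 90 + 50 + 30 = 170
  shelf 3: 20 + 20 = 40
This matches the lower bound, so 3 is optimal.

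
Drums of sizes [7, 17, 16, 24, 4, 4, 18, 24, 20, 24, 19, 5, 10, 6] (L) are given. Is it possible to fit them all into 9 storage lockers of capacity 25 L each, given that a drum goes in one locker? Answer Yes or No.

A valid assignment using 9 storage lockers:
  locker 1: 24 = 24
  locker 2: 24 = 24
  locker 3: 24 = 24
  locker 4: 20 + 5 = 25
  locker 5: 19 + 6 = 25
  locker 6: 18 + 7 = 25
  locker 7: 17 + 4 + 4 = 25
  locker 8: 16 = 16
  locker 9: 10 = 10
Every load is within 25 L, so 9 storage lockers suffice.

Yes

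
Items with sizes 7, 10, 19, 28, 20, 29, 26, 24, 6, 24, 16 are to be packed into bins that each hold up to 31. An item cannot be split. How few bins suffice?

Total = 29 + 28 + 26 + 24 + 24 + 20 + 19 + 16 + 10 + 7 + 6 = 209.
Lower bound: ⌈209/31⌉ = 7 bins.
Also, 8 items each exceed 31/2, and no two of those can share a bin, so at least 8 bins are needed.
A packing using 8 bins:
  bin 1: 29 = 29
  bin 2: 28 = 28
  bin 3: 26 = 26
  bin 4: 24 + 7 = 31
  bin 5: 24 + 6 = 30
  bin 6: 20 + 10 = 30
  bin 7: 19 = 19
  bin 8: 16 = 16
This matches the lower bound, so 8 is optimal.

8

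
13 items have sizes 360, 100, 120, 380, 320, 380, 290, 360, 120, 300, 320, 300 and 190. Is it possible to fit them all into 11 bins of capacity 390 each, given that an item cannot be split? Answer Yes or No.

Yes

A valid assignment using 11 bins:
  bin 1: 380 = 380
  bin 2: 380 = 380
  bin 3: 360 = 360
  bin 4: 360 = 360
  bin 5: 320 = 320
  bin 6: 320 = 320
  bin 7: 300 = 300
  bin 8: 300 = 300
  bin 9: 290 + 100 = 390
  bin 10: 190 + 120 = 310
  bin 11: 120 = 120
Every load is within 390, so 11 bins suffice.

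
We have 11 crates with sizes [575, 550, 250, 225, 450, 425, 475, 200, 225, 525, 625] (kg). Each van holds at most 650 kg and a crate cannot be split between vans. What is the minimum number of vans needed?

Total = 625 + 575 + 550 + 525 + 475 + 450 + 425 + 250 + 225 + 225 + 200 = 4525 kg.
Lower bound: ⌈4525/650⌉ = 7 vans.
A packing using 8 vans:
  van 1: 625 = 625
  van 2: 575 = 575
  van 3: 550 = 550
  van 4: 525 = 525
  van 5: 475 = 475
  van 6: 450 + 200 = 650
  van 7: 425 + 225 = 650
  van 8: 250 + 225 = 475
No arrangement into 7 vans stays within capacity, so 8 is optimal.

8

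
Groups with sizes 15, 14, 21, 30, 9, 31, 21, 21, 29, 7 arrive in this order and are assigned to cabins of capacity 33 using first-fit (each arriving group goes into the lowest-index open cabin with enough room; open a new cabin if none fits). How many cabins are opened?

  15 → cabin 1 (new)  [load 15/33]
  14 → cabin 1  [load 29/33]
  21 → cabin 2 (new)  [load 21/33]
  30 → cabin 3 (new)  [load 30/33]
  9 → cabin 2  [load 30/33]
  31 → cabin 4 (new)  [load 31/33]
  21 → cabin 5 (new)  [load 21/33]
  21 → cabin 6 (new)  [load 21/33]
  29 → cabin 7 (new)  [load 29/33]
  7 → cabin 5  [load 28/33]
7 cabins opened.

7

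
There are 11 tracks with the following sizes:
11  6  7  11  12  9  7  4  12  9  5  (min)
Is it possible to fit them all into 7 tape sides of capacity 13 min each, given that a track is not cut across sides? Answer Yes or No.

Total = 93 min; ⌈93/13⌉ = 8.
At least 8 tape sides are required, but only 7 are allowed.

No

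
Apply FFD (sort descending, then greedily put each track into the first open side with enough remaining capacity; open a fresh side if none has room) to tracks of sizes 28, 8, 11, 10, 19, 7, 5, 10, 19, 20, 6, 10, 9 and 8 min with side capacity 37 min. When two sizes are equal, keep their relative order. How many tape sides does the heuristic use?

5

Sorted descending: 28, 20, 19, 19, 11, 10, 10, 10, 9, 8, 8, 7, 6, 5.
  28 → side 1 (new)  [load 28/37]
  20 → side 2 (new)  [load 20/37]
  19 → side 3 (new)  [load 19/37]
  19 → side 4 (new)  [load 19/37]
  11 → side 2  [load 31/37]
  10 → side 3  [load 29/37]
  10 → side 4  [load 29/37]
  10 → side 5 (new)  [load 10/37]
  9 → side 1  [load 37/37]
  8 → side 3  [load 37/37]
  8 → side 4  [load 37/37]
  7 → side 5  [load 17/37]
  6 → side 2  [load 37/37]
  5 → side 5  [load 22/37]
5 tape sides opened.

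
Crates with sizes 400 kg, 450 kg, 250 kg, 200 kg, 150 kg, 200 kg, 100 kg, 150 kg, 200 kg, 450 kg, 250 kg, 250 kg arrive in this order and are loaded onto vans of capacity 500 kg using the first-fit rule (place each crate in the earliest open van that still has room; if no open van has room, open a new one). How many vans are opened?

  400 → van 1 (new)  [load 400/500]
  450 → van 2 (new)  [load 450/500]
  250 → van 3 (new)  [load 250/500]
  200 → van 3  [load 450/500]
  150 → van 4 (new)  [load 150/500]
  200 → van 4  [load 350/500]
  100 → van 1  [load 500/500]
  150 → van 4  [load 500/500]
  200 → van 5 (new)  [load 200/500]
  450 → van 6 (new)  [load 450/500]
  250 → van 5  [load 450/500]
  250 → van 7 (new)  [load 250/500]
7 vans opened.

7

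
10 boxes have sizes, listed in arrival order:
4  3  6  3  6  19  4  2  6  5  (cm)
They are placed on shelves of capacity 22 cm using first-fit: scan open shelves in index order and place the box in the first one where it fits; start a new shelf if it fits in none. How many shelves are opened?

  4 → shelf 1 (new)  [load 4/22]
  3 → shelf 1  [load 7/22]
  6 → shelf 1  [load 13/22]
  3 → shelf 1  [load 16/22]
  6 → shelf 1  [load 22/22]
  19 → shelf 2 (new)  [load 19/22]
  4 → shelf 3 (new)  [load 4/22]
  2 → shelf 2  [load 21/22]
  6 → shelf 3  [load 10/22]
  5 → shelf 3  [load 15/22]
3 shelves opened.

3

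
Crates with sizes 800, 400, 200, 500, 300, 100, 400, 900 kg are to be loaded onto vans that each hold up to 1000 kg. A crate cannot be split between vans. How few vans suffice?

Total = 900 + 800 + 500 + 400 + 400 + 300 + 200 + 100 = 3600 kg.
Lower bound: ⌈3600/1000⌉ = 4 vans.
A packing using 4 vans:
  van 1: 900 + 100 = 1000
  van 2: 800 + 200 = 1000
  van 3: 500 + 400 = 900
  van 4: 400 + 300 = 700
This matches the lower bound, so 4 is optimal.

4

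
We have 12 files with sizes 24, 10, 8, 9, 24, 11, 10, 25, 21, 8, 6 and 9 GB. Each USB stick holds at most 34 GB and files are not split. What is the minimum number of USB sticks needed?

Total = 25 + 24 + 24 + 21 + 11 + 10 + 10 + 9 + 9 + 8 + 8 + 6 = 165 GB.
Lower bound: ⌈165/34⌉ = 5 USB sticks.
A packing using 5 USB sticks:
  USB stick 1: 25 + 9 = 34
  USB stick 2: 24 + 10 = 34
  USB stick 3: 24 + 10 = 34
  USB stick 4: 21 + 11 = 32
  USB stick 5: 9 + 8 + 8 + 6 = 31
This matches the lower bound, so 5 is optimal.

5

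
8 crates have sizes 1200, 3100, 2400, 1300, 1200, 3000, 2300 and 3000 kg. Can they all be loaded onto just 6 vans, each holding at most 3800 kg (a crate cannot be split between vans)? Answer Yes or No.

A valid assignment using 6 vans:
  van 1: 3100 = 3100
  van 2: 3000 = 3000
  van 3: 3000 = 3000
  van 4: 2400 + 1300 = 3700
  van 5: 2300 + 1200 = 3500
  van 6: 1200 = 1200
Every load is within 3800 kg, so 6 vans suffice.

Yes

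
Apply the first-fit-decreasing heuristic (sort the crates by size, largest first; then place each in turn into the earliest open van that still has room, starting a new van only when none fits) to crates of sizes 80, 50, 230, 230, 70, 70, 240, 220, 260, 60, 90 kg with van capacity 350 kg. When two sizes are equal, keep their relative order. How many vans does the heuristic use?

Sorted descending: 260, 240, 230, 230, 220, 90, 80, 70, 70, 60, 50.
  260 → van 1 (new)  [load 260/350]
  240 → van 2 (new)  [load 240/350]
  230 → van 3 (new)  [load 230/350]
  230 → van 4 (new)  [load 230/350]
  220 → van 5 (new)  [load 220/350]
  90 → van 1  [load 350/350]
  80 → van 2  [load 320/350]
  70 → van 3  [load 300/350]
  70 → van 4  [load 300/350]
  60 → van 5  [load 280/350]
  50 → van 3  [load 350/350]
5 vans opened.

5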